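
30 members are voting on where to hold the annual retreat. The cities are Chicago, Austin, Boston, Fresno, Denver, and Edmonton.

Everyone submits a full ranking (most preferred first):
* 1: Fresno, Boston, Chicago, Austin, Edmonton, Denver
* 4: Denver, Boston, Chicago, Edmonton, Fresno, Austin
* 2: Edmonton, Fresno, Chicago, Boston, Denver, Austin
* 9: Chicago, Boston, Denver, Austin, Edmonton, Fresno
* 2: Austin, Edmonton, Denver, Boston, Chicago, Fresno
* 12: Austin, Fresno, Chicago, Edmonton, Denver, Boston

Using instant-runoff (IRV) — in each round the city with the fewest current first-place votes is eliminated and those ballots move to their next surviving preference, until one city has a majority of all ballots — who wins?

Round 1: Chicago 9, Austin 14, Boston 0, Fresno 1, Denver 4, Edmonton 2. Boston eliminated.
Round 2: Chicago 9, Austin 14, Fresno 1, Denver 4, Edmonton 2. Fresno eliminated.
Round 3: Chicago 10, Austin 14, Denver 4, Edmonton 2. Edmonton eliminated.
Round 4: Chicago 12, Austin 14, Denver 4. Denver eliminated.
Round 5: Chicago 16, Austin 14. Chicago has a majority (≥16).

Chicago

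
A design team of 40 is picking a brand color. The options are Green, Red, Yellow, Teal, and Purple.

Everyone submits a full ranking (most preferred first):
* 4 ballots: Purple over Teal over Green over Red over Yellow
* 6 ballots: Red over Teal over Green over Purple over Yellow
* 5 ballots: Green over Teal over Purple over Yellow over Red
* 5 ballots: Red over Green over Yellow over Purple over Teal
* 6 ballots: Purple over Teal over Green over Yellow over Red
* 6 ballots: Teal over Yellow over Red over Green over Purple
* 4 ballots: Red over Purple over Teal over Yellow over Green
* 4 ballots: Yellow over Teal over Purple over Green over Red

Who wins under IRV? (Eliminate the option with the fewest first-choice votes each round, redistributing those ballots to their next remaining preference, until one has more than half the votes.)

Round 1: Green 5, Red 15, Yellow 4, Teal 6, Purple 10. Yellow eliminated.
Round 2: Green 5, Red 15, Teal 10, Purple 10. Green eliminated.
Round 3: Red 15, Teal 15, Purple 10. Purple eliminated.
Round 4: Red 15, Teal 25. Teal has a majority (≥21).

Teal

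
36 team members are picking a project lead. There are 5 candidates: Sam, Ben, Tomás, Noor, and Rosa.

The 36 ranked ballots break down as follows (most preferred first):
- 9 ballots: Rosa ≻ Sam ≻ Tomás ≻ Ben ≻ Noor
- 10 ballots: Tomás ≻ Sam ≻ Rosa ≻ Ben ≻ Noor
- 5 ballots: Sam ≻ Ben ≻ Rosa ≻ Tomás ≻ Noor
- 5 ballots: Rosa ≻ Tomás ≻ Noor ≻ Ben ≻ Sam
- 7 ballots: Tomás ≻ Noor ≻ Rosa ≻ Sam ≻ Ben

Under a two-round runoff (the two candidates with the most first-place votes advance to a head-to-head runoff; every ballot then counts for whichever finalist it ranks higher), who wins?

Rosa

Round 1 first-place votes: Sam 5, Ben 0, Tomás 17, Noor 0, Rosa 14. Tomás and Rosa advance.
Runoff: Tomás is ranked above Rosa on 17 ballots, Rosa above Tomás on 19.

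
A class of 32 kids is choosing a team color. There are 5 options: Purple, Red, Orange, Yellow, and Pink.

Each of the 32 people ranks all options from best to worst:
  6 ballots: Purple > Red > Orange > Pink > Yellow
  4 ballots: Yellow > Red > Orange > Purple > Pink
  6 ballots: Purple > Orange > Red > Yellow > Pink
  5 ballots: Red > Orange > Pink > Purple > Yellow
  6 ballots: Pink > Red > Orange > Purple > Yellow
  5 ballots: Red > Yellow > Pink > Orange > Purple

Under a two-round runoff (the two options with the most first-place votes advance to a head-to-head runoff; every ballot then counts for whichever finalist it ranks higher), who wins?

Round 1 first-place votes: Purple 12, Red 10, Orange 0, Yellow 4, Pink 6. Purple and Red advance.
Runoff: Purple is ranked above Red on 12 ballots, Red above Purple on 20.

Red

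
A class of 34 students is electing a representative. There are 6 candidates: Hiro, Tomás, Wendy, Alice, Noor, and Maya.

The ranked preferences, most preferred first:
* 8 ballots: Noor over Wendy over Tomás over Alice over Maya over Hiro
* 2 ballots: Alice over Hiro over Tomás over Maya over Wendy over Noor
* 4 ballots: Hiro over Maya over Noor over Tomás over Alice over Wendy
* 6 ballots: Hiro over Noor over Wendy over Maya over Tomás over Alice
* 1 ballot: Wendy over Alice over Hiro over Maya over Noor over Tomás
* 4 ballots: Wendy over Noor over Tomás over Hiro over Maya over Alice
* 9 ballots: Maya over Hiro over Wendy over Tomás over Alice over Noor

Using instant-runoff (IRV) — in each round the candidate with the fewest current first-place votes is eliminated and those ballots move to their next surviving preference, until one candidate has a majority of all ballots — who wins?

Hiro

Round 1: Hiro 10, Tomás 0, Wendy 5, Alice 2, Noor 8, Maya 9. Tomás eliminated.
Round 2: Hiro 10, Wendy 5, Alice 2, Noor 8, Maya 9. Alice eliminated.
Round 3: Hiro 12, Wendy 5, Noor 8, Maya 9. Wendy eliminated.
Round 4: Hiro 13, Noor 12, Maya 9. Maya eliminated.
Round 5: Hiro 22, Noor 12. Hiro has a majority (≥18).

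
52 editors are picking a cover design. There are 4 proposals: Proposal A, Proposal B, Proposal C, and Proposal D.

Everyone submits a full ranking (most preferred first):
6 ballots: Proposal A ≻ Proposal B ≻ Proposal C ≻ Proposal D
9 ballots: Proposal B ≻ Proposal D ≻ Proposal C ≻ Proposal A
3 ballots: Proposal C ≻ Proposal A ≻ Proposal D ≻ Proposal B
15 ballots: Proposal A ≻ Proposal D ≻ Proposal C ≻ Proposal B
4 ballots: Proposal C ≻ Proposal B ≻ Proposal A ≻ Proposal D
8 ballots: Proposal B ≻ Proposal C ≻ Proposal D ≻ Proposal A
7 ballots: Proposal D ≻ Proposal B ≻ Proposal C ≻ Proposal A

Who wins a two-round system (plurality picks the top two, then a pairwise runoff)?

Round 1 first-place votes: Proposal A 21, Proposal B 17, Proposal C 7, Proposal D 7. Proposal A and Proposal B advance.
Runoff: Proposal A is ranked above Proposal B on 24 ballots, Proposal B above Proposal A on 28.

Proposal B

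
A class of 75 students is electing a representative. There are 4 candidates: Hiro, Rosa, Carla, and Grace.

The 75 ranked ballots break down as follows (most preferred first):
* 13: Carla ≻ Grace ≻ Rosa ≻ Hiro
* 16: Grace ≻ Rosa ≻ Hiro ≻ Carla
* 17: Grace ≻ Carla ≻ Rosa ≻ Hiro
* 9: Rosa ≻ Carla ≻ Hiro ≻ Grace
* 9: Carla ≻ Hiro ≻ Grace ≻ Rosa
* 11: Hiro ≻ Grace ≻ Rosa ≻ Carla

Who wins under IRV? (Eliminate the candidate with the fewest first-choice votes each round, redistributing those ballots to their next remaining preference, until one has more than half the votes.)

Round 1: Hiro 11, Rosa 9, Carla 22, Grace 33. Rosa eliminated.
Round 2: Hiro 11, Carla 31, Grace 33. Hiro eliminated.
Round 3: Carla 31, Grace 44. Grace has a majority (≥38).

Grace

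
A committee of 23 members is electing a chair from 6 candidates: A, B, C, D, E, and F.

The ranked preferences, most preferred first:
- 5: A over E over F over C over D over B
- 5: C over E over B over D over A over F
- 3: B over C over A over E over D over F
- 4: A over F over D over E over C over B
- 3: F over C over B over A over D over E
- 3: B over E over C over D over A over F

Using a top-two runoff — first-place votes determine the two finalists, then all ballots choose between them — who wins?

Round 1 first-place votes: A 9, B 6, C 5, D 0, E 0, F 3. A and B advance.
Runoff: A is ranked above B on 9 ballots, B above A on 14.

B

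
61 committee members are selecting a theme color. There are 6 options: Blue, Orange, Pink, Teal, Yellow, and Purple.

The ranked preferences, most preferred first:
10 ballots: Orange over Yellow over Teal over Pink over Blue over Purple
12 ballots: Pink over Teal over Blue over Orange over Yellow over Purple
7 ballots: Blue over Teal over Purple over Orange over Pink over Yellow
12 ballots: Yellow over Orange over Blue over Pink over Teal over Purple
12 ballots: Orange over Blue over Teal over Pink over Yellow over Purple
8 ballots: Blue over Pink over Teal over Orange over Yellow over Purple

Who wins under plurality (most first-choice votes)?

Orange

First-place votes: Blue 15, Orange 22, Pink 12, Teal 0, Yellow 12, Purple 0.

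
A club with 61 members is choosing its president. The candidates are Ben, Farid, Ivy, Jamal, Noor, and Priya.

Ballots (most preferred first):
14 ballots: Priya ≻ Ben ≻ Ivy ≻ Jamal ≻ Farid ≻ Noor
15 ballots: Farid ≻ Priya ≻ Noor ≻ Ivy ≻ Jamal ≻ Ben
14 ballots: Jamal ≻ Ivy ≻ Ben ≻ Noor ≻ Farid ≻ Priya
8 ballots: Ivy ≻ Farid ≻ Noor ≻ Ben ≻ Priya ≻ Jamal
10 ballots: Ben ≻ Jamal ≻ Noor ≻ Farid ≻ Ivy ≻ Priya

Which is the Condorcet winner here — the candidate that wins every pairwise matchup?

Ivy vs Ben: 37–24
Ivy vs Farid: 36–25
Ivy vs Jamal: 37–24
Ivy vs Noor: 36–25
Ivy vs Priya: 32–29
Ivy beats every other candidate.

Ivy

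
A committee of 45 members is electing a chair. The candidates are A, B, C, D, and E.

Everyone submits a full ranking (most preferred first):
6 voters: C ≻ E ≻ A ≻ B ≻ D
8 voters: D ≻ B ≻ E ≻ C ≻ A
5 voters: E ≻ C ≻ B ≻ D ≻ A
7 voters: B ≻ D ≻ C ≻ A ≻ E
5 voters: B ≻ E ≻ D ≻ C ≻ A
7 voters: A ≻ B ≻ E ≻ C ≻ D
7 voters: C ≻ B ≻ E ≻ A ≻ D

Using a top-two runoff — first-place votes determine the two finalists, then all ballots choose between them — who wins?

Round 1 first-place votes: A 7, B 12, C 13, D 8, E 5. C and B advance.
Runoff: C is ranked above B on 18 ballots, B above C on 27.

B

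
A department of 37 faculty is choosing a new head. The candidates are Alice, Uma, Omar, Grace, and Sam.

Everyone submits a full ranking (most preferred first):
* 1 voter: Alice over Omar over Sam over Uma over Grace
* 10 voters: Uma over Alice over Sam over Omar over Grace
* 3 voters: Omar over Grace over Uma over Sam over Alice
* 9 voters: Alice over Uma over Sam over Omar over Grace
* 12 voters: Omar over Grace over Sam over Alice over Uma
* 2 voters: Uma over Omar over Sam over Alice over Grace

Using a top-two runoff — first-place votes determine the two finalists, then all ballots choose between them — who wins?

Round 1 first-place votes: Alice 10, Uma 12, Omar 15, Grace 0, Sam 0. Omar and Uma advance.
Runoff: Omar is ranked above Uma on 16 ballots, Uma above Omar on 21.

Uma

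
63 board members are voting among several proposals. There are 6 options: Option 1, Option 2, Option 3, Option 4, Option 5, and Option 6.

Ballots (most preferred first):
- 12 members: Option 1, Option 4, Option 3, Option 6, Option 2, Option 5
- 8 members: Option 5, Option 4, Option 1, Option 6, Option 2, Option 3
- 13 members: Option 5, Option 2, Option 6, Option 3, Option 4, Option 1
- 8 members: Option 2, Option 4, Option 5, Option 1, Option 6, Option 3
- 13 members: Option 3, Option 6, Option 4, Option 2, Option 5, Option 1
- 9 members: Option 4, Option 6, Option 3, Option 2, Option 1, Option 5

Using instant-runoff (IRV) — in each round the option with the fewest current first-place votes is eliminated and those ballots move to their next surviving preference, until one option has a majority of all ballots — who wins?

Round 1: Option 1 12, Option 2 8, Option 3 13, Option 4 9, Option 5 21, Option 6 0. Option 6 eliminated.
Round 2: Option 1 12, Option 2 8, Option 3 13, Option 4 9, Option 5 21. Option 2 eliminated.
Round 3: Option 1 12, Option 3 13, Option 4 17, Option 5 21. Option 1 eliminated.
Round 4: Option 3 13, Option 4 29, Option 5 21. Option 3 eliminated.
Round 5: Option 4 42, Option 5 21. Option 4 has a majority (≥32).

Option 4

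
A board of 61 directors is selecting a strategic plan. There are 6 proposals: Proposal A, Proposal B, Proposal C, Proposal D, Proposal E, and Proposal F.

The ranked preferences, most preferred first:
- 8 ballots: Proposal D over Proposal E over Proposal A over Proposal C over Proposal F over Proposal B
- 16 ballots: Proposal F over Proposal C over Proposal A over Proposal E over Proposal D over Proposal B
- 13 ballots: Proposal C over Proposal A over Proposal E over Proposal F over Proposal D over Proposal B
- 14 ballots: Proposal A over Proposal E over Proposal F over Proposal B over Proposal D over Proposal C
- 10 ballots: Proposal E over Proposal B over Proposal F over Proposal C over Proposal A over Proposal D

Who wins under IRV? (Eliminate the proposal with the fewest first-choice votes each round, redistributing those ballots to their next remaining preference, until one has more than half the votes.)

Proposal A

Round 1: Proposal A 14, Proposal B 0, Proposal C 13, Proposal D 8, Proposal E 10, Proposal F 16. Proposal B eliminated.
Round 2: Proposal A 14, Proposal C 13, Proposal D 8, Proposal E 10, Proposal F 16. Proposal D eliminated.
Round 3: Proposal A 14, Proposal C 13, Proposal E 18, Proposal F 16. Proposal C eliminated.
Round 4: Proposal A 27, Proposal E 18, Proposal F 16. Proposal F eliminated.
Round 5: Proposal A 43, Proposal E 18. Proposal A has a majority (≥31).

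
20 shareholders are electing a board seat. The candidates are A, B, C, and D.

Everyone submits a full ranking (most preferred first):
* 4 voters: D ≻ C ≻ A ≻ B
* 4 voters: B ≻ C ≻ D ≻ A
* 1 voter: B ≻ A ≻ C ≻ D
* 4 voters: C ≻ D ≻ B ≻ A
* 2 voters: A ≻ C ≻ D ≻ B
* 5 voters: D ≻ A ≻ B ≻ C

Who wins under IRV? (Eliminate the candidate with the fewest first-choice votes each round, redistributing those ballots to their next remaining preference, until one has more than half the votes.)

C

Round 1: A 2, B 5, C 4, D 9. A eliminated.
Round 2: B 5, C 6, D 9. B eliminated.
Round 3: C 11, D 9. C has a majority (≥11).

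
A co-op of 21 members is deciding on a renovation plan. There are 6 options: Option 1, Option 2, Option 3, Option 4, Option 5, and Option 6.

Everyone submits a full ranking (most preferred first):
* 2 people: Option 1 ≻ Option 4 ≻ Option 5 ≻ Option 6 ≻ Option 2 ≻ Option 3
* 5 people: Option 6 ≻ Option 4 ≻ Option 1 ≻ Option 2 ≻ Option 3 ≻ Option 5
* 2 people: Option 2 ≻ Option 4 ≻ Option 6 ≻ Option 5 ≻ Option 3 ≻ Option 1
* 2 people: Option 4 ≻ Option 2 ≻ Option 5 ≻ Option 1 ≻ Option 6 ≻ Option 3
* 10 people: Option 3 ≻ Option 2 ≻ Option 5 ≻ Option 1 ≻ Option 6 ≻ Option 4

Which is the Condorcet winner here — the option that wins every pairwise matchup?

Option 2 vs Option 1: 14–7
Option 2 vs Option 3: 11–10
Option 2 vs Option 4: 12–9
Option 2 vs Option 5: 19–2
Option 2 vs Option 6: 14–7
Option 2 beats every other option.

Option 2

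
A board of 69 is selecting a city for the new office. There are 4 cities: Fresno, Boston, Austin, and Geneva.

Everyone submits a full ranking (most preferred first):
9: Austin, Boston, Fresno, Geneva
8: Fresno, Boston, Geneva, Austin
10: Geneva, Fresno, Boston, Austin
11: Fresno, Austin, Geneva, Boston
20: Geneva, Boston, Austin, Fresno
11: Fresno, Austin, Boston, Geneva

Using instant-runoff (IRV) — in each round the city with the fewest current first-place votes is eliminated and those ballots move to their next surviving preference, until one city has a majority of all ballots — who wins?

Fresno

Round 1: Fresno 30, Boston 0, Austin 9, Geneva 30. Boston eliminated.
Round 2: Fresno 30, Austin 9, Geneva 30. Austin eliminated.
Round 3: Fresno 39, Geneva 30. Fresno has a majority (≥35).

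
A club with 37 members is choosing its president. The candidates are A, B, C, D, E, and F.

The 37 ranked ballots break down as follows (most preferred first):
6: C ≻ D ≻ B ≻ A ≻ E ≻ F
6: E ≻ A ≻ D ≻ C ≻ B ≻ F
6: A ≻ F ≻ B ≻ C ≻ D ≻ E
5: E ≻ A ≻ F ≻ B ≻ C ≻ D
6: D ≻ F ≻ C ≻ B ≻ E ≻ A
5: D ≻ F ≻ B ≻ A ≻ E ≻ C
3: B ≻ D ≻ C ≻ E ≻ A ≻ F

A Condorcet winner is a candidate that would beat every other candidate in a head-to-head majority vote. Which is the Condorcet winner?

D

D vs A: 20–17
D vs B: 23–14
D vs C: 20–17
D vs E: 26–11
D vs F: 26–11
D beats every other candidate.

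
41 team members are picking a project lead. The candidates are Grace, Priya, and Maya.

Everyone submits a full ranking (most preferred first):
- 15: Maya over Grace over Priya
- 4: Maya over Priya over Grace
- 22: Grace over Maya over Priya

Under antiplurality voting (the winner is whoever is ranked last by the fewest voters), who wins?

Maya

Last-place votes: Grace 4, Priya 37, Maya 0.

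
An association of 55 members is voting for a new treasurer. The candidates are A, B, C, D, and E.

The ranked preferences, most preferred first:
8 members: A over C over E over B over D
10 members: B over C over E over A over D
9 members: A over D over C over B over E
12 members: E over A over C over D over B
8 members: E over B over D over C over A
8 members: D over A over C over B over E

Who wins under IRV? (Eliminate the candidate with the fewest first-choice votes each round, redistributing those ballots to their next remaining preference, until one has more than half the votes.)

E

Round 1: A 17, B 10, C 0, D 8, E 20. C eliminated.
Round 2: A 17, B 10, D 8, E 20. D eliminated.
Round 3: A 25, B 10, E 20. B eliminated.
Round 4: A 25, E 30. E has a majority (≥28).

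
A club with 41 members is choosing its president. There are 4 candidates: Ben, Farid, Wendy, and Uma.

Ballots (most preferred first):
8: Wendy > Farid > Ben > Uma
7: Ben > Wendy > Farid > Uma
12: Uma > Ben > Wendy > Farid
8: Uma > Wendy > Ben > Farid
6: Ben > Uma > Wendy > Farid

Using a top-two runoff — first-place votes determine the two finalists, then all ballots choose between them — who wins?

Ben

Round 1 first-place votes: Ben 13, Farid 0, Wendy 8, Uma 20. Uma and Ben advance.
Runoff: Uma is ranked above Ben on 20 ballots, Ben above Uma on 21.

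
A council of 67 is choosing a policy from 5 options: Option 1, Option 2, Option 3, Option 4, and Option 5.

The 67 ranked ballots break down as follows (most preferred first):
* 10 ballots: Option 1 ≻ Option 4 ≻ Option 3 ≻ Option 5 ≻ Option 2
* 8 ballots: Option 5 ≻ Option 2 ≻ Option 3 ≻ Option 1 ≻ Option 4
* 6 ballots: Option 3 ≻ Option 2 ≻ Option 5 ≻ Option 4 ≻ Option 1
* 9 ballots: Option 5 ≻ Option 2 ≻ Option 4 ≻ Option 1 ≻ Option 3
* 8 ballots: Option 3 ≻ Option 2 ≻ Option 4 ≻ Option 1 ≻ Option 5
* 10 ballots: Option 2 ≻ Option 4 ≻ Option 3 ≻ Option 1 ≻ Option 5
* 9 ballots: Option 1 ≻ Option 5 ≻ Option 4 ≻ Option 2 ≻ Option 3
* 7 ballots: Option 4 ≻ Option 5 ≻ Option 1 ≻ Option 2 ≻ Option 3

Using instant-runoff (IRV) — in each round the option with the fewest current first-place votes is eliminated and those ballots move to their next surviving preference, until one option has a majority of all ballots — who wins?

Round 1: Option 1 19, Option 2 10, Option 3 14, Option 4 7, Option 5 17. Option 4 eliminated.
Round 2: Option 1 19, Option 2 10, Option 3 14, Option 5 24. Option 2 eliminated.
Round 3: Option 1 19, Option 3 24, Option 5 24. Option 1 eliminated.
Round 4: Option 3 34, Option 5 33. Option 3 has a majority (≥34).

Option 3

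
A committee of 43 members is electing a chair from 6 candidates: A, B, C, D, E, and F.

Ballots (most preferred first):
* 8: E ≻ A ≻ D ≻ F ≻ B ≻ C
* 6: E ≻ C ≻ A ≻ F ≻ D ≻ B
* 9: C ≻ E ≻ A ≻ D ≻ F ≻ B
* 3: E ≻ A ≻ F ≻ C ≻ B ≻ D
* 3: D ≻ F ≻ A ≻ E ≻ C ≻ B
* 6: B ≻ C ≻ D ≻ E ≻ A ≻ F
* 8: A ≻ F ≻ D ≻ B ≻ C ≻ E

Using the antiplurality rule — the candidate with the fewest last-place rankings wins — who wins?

A

Last-place votes: A 0, B 18, C 8, D 3, E 8, F 6.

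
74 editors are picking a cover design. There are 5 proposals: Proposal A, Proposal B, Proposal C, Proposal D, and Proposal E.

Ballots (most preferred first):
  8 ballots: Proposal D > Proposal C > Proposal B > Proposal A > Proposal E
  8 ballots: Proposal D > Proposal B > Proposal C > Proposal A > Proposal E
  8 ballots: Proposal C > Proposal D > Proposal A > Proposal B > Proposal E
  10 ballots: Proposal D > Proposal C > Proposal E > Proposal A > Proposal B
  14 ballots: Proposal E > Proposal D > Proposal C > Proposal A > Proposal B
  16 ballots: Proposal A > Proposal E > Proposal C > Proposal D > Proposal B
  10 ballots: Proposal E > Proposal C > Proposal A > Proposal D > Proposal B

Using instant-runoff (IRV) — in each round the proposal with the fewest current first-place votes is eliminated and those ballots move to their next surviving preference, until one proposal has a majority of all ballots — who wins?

Round 1: Proposal A 16, Proposal B 0, Proposal C 8, Proposal D 26, Proposal E 24. Proposal B eliminated.
Round 2: Proposal A 16, Proposal C 8, Proposal D 26, Proposal E 24. Proposal C eliminated.
Round 3: Proposal A 16, Proposal D 34, Proposal E 24. Proposal A eliminated.
Round 4: Proposal D 34, Proposal E 40. Proposal E has a majority (≥38).

Proposal E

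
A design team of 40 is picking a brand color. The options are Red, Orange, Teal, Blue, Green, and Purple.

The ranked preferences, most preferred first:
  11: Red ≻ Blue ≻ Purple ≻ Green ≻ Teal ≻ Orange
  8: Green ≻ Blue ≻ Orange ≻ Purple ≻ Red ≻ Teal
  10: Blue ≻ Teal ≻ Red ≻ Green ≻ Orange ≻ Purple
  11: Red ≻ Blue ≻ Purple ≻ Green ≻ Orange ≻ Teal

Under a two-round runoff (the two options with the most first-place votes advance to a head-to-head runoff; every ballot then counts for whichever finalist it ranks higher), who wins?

Round 1 first-place votes: Red 22, Orange 0, Teal 0, Blue 10, Green 8, Purple 0. Red and Blue advance.
Runoff: Red is ranked above Blue on 22 ballots, Blue above Red on 18.

Red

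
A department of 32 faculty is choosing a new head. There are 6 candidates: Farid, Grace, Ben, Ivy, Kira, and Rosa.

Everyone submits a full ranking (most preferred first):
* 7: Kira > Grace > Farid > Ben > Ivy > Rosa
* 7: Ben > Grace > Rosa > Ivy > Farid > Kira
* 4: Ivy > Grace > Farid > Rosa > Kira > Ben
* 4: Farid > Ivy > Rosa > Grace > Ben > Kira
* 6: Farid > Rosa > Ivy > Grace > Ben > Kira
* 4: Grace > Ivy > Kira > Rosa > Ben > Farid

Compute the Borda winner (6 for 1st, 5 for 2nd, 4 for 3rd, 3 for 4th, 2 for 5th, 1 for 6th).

Farid: 7×4 + 7×2 + 4×4 + 4×6 + 6×6 + 4×1 = 122
Grace: 7×5 + 7×5 + 4×5 + 4×3 + 6×3 + 4×6 = 144
Ben: 7×3 + 7×6 + 4×1 + 4×2 + 6×2 + 4×2 = 95
Ivy: 7×2 + 7×3 + 4×6 + 4×5 + 6×4 + 4×5 = 123
Kira: 7×6 + 7×1 + 4×2 + 4×1 + 6×1 + 4×4 = 83
Rosa: 7×1 + 7×4 + 4×3 + 4×4 + 6×5 + 4×3 = 105

Grace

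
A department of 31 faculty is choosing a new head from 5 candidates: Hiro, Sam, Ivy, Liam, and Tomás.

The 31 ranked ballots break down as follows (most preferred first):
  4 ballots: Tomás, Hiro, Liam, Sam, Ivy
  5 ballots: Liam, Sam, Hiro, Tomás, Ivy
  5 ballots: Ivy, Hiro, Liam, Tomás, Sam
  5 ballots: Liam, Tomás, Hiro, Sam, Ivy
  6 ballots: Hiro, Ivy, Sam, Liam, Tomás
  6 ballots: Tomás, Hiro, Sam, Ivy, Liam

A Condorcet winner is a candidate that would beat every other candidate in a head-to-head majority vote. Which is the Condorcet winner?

Hiro

Hiro vs Sam: 26–5
Hiro vs Ivy: 26–5
Hiro vs Liam: 21–10
Hiro vs Tomás: 16–15
Hiro beats every other candidate.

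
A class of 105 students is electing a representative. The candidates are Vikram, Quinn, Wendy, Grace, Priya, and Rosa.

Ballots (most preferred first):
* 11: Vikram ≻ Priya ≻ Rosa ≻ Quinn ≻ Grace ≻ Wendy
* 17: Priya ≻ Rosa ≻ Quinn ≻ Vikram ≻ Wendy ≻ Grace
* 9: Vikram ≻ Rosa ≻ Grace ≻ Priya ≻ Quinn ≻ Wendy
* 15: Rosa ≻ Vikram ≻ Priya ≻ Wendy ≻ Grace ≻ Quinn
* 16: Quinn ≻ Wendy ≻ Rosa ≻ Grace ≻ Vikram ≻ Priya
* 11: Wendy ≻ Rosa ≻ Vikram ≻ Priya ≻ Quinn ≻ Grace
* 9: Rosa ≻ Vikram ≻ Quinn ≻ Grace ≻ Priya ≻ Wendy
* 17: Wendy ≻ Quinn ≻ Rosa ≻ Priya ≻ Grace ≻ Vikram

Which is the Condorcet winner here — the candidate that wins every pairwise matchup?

Rosa vs Vikram: 85–20
Rosa vs Quinn: 72–33
Rosa vs Wendy: 61–44
Rosa vs Grace: 105–0
Rosa vs Priya: 77–28
Rosa beats every other candidate.

Rosa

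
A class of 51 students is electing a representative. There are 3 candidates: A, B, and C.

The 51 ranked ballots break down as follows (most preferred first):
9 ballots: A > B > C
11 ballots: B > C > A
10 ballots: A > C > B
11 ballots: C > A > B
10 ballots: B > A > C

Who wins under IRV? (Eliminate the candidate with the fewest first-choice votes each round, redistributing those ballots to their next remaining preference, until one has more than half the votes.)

A

Round 1: A 19, B 21, C 11. C eliminated.
Round 2: A 30, B 21. A has a majority (≥26).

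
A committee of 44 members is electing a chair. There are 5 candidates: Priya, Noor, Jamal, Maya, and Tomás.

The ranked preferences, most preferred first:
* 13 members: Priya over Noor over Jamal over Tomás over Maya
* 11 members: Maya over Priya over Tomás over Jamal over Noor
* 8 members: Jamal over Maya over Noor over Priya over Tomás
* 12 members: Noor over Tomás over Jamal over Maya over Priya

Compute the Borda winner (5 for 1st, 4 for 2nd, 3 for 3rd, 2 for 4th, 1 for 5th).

Priya: 13×5 + 11×4 + 8×2 + 12×1 = 137
Noor: 13×4 + 11×1 + 8×3 + 12×5 = 147
Jamal: 13×3 + 11×2 + 8×5 + 12×3 = 137
Maya: 13×1 + 11×5 + 8×4 + 12×2 = 124
Tomás: 13×2 + 11×3 + 8×1 + 12×4 = 115

Noor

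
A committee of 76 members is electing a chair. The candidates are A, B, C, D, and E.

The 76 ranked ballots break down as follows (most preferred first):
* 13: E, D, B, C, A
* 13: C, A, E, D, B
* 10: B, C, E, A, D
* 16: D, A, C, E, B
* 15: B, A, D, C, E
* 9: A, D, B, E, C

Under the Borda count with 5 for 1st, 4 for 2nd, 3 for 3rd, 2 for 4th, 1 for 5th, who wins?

A

A: 13×1 + 13×4 + 10×2 + 16×4 + 15×4 + 9×5 = 254
B: 13×3 + 13×1 + 10×5 + 16×1 + 15×5 + 9×3 = 220
C: 13×2 + 13×5 + 10×4 + 16×3 + 15×2 + 9×1 = 218
D: 13×4 + 13×2 + 10×1 + 16×5 + 15×3 + 9×4 = 249
E: 13×5 + 13×3 + 10×3 + 16×2 + 15×1 + 9×2 = 199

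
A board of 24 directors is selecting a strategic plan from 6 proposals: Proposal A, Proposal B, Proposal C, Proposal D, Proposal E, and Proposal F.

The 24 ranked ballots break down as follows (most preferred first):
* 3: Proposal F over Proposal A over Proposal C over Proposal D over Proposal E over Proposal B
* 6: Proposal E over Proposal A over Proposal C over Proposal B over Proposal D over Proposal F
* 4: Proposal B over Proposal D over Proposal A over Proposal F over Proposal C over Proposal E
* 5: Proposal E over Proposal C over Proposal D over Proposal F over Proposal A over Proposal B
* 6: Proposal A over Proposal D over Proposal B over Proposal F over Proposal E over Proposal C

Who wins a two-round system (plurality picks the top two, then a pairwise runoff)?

Proposal A

Round 1 first-place votes: Proposal A 6, Proposal B 4, Proposal C 0, Proposal D 0, Proposal E 11, Proposal F 3. Proposal E and Proposal A advance.
Runoff: Proposal E is ranked above Proposal A on 11 ballots, Proposal A above Proposal E on 13.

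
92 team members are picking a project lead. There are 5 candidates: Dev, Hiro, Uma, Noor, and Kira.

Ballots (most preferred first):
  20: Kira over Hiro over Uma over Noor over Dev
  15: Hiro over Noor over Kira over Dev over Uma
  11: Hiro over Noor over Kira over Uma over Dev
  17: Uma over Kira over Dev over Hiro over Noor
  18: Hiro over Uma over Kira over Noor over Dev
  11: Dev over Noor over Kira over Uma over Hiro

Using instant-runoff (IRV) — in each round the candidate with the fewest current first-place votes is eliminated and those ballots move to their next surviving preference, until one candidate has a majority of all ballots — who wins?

Kira

Round 1: Dev 11, Hiro 44, Uma 17, Noor 0, Kira 20. Noor eliminated.
Round 2: Dev 11, Hiro 44, Uma 17, Kira 20. Dev eliminated.
Round 3: Hiro 44, Uma 17, Kira 31. Uma eliminated.
Round 4: Hiro 44, Kira 48. Kira has a majority (≥47).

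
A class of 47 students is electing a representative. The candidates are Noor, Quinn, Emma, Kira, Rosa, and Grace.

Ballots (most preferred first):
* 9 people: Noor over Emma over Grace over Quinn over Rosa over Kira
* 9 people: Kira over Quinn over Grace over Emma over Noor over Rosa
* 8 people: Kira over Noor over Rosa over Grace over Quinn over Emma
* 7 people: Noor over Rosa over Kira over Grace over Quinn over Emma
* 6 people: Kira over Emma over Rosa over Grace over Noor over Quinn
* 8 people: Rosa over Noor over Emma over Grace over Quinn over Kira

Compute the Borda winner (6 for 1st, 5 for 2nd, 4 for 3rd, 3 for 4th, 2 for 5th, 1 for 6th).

Noor: 9×6 + 9×2 + 8×5 + 7×6 + 6×2 + 8×5 = 206
Quinn: 9×3 + 9×5 + 8×2 + 7×2 + 6×1 + 8×2 = 124
Emma: 9×5 + 9×3 + 8×1 + 7×1 + 6×5 + 8×4 = 149
Kira: 9×1 + 9×6 + 8×6 + 7×4 + 6×6 + 8×1 = 183
Rosa: 9×2 + 9×1 + 8×4 + 7×5 + 6×4 + 8×6 = 166
Grace: 9×4 + 9×4 + 8×3 + 7×3 + 6×3 + 8×3 = 159

Noor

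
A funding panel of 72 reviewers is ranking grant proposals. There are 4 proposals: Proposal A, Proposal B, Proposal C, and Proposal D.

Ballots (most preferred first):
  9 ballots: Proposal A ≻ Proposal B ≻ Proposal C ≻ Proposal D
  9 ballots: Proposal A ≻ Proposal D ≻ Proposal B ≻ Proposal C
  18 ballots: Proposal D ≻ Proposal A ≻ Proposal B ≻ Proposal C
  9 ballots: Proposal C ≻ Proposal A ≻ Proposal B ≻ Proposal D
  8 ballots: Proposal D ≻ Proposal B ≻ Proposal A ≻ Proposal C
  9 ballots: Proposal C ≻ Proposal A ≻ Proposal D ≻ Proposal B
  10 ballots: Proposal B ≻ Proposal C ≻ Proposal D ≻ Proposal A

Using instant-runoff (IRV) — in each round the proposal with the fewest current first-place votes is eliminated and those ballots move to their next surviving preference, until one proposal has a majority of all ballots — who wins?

Round 1: Proposal A 18, Proposal B 10, Proposal C 18, Proposal D 26. Proposal B eliminated.
Round 2: Proposal A 18, Proposal C 28, Proposal D 26. Proposal A eliminated.
Round 3: Proposal C 37, Proposal D 35. Proposal C has a majority (≥37).

Proposal C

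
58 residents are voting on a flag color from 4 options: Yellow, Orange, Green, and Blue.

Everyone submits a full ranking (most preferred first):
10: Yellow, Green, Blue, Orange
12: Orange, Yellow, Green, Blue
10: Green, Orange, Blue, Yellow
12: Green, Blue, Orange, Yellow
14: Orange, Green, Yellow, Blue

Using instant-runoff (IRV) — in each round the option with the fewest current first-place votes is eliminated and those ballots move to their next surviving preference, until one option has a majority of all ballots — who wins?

Round 1: Yellow 10, Orange 26, Green 22, Blue 0. Blue eliminated.
Round 2: Yellow 10, Orange 26, Green 22. Yellow eliminated.
Round 3: Orange 26, Green 32. Green has a majority (≥30).

Green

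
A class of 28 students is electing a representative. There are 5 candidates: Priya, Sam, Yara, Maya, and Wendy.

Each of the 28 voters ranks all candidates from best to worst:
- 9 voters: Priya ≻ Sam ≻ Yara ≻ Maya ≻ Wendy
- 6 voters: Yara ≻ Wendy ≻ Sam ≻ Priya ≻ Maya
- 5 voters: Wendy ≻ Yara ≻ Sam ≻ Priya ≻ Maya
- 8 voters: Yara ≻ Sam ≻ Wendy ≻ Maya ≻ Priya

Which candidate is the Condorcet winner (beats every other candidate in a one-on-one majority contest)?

Yara vs Priya: 19–9
Yara vs Sam: 19–9
Yara vs Maya: 28–0
Yara vs Wendy: 23–5
Yara beats every other candidate.

Yara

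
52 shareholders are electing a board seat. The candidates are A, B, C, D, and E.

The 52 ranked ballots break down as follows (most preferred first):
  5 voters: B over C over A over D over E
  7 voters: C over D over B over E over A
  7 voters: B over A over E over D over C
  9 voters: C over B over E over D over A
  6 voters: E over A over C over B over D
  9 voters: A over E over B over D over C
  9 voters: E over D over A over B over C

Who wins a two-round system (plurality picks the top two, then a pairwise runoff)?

Round 1 first-place votes: A 9, B 12, C 16, D 0, E 15. C and E advance.
Runoff: C is ranked above E on 21 ballots, E above C on 31.

E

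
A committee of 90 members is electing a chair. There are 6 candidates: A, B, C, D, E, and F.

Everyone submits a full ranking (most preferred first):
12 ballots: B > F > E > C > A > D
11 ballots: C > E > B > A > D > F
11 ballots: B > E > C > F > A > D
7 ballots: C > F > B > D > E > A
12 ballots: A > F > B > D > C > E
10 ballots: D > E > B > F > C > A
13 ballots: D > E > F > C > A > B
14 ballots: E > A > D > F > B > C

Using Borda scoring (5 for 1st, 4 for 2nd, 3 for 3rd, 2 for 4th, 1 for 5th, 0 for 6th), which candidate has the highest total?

A: 12×1 + 11×2 + 11×1 + 7×0 + 12×5 + 10×0 + 13×1 + 14×4 = 174
B: 12×5 + 11×3 + 11×5 + 7×3 + 12×3 + 10×3 + 13×0 + 14×1 = 249
C: 12×2 + 11×5 + 11×3 + 7×5 + 12×1 + 10×1 + 13×2 + 14×0 = 195
D: 12×0 + 11×1 + 11×0 + 7×2 + 12×2 + 10×5 + 13×5 + 14×3 = 206
E: 12×3 + 11×4 + 11×4 + 7×1 + 12×0 + 10×4 + 13×4 + 14×5 = 293
F: 12×4 + 11×0 + 11×2 + 7×4 + 12×4 + 10×2 + 13×3 + 14×2 = 233

E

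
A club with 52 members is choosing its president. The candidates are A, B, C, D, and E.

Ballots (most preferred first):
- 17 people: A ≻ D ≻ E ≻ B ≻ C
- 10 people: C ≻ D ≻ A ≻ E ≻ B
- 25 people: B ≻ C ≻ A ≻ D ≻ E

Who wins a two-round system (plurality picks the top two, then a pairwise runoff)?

A

Round 1 first-place votes: A 17, B 25, C 10, D 0, E 0. B and A advance.
Runoff: B is ranked above A on 25 ballots, A above B on 27.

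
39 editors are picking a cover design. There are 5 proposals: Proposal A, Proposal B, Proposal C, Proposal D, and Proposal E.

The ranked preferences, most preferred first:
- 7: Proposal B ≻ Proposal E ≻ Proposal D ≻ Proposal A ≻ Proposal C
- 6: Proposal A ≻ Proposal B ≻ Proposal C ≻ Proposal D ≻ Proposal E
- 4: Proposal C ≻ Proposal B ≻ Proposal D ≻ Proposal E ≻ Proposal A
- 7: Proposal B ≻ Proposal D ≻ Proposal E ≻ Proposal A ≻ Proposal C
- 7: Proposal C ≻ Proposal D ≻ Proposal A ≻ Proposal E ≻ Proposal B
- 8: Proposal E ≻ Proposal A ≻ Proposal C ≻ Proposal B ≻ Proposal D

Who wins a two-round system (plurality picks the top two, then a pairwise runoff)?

Round 1 first-place votes: Proposal A 6, Proposal B 14, Proposal C 11, Proposal D 0, Proposal E 8. Proposal B and Proposal C advance.
Runoff: Proposal B is ranked above Proposal C on 20 ballots, Proposal C above Proposal B on 19.

Proposal B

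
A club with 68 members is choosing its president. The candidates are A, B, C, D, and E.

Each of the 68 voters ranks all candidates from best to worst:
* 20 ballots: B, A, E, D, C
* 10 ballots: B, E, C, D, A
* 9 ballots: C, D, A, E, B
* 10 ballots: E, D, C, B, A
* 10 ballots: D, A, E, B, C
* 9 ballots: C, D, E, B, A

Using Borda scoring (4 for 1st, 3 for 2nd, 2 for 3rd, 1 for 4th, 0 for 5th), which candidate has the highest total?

A: 20×3 + 10×0 + 9×2 + 10×0 + 10×3 + 9×0 = 108
B: 20×4 + 10×4 + 9×0 + 10×1 + 10×1 + 9×1 = 149
C: 20×0 + 10×2 + 9×4 + 10×2 + 10×0 + 9×4 = 112
D: 20×1 + 10×1 + 9×3 + 10×3 + 10×4 + 9×3 = 154
E: 20×2 + 10×3 + 9×1 + 10×4 + 10×2 + 9×2 = 157

E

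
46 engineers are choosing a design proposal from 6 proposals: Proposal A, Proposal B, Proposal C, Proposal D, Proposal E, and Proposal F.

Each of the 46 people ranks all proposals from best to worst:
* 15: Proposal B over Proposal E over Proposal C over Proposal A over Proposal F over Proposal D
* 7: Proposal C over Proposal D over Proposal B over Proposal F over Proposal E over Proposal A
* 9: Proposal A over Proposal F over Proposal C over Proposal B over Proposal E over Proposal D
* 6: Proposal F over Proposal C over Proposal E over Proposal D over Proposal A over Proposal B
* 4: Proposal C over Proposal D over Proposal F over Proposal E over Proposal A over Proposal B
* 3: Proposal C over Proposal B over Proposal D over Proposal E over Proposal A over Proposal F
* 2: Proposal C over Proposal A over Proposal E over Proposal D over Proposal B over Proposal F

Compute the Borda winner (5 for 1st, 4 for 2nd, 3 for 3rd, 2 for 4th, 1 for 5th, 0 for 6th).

Proposal A: 15×2 + 7×0 + 9×5 + 6×1 + 4×1 + 3×1 + 2×4 = 96
Proposal B: 15×5 + 7×3 + 9×2 + 6×0 + 4×0 + 3×4 + 2×1 = 128
Proposal C: 15×3 + 7×5 + 9×3 + 6×4 + 4×5 + 3×5 + 2×5 = 176
Proposal D: 15×0 + 7×4 + 9×0 + 6×2 + 4×4 + 3×3 + 2×2 = 69
Proposal E: 15×4 + 7×1 + 9×1 + 6×3 + 4×2 + 3×2 + 2×3 = 114
Proposal F: 15×1 + 7×2 + 9×4 + 6×5 + 4×3 + 3×0 + 2×0 = 107

Proposal C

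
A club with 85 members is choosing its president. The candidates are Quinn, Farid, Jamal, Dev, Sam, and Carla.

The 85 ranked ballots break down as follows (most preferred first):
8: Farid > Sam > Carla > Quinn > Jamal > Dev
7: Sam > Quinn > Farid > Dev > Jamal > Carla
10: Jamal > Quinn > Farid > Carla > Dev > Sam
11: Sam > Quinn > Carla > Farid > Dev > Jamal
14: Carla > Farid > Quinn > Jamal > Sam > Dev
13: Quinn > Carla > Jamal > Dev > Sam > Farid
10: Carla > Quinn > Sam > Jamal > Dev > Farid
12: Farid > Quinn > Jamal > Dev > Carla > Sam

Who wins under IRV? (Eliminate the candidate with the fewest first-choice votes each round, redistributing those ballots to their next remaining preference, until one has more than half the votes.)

Round 1: Quinn 13, Farid 20, Jamal 10, Dev 0, Sam 18, Carla 24. Dev eliminated.
Round 2: Quinn 13, Farid 20, Jamal 10, Sam 18, Carla 24. Jamal eliminated.
Round 3: Quinn 23, Farid 20, Sam 18, Carla 24. Sam eliminated.
Round 4: Quinn 41, Farid 20, Carla 24. Farid eliminated.
Round 5: Quinn 53, Carla 32. Quinn has a majority (≥43).

Quinn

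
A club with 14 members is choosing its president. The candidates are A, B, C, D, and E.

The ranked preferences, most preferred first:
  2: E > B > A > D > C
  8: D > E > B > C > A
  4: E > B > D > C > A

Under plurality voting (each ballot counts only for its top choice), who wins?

D

First-place votes: A 0, B 0, C 0, D 8, E 6.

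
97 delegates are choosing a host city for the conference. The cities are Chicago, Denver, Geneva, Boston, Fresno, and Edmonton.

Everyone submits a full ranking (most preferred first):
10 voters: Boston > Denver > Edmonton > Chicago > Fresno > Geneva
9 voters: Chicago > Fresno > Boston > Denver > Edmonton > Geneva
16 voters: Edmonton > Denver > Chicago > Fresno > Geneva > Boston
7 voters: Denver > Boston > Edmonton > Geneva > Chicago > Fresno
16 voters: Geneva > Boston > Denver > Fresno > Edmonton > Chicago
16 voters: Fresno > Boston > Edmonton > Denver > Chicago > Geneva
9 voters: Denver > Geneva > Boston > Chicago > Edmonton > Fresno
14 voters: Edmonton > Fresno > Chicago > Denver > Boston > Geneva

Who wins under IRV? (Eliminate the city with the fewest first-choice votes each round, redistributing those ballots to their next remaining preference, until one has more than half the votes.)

Denver

Round 1: Chicago 9, Denver 16, Geneva 16, Boston 10, Fresno 16, Edmonton 30. Chicago eliminated.
Round 2: Denver 16, Geneva 16, Boston 10, Fresno 25, Edmonton 30. Boston eliminated.
Round 3: Denver 26, Geneva 16, Fresno 25, Edmonton 30. Geneva eliminated.
Round 4: Denver 42, Fresno 25, Edmonton 30. Fresno eliminated.
Round 5: Denver 51, Edmonton 46. Denver has a majority (≥49).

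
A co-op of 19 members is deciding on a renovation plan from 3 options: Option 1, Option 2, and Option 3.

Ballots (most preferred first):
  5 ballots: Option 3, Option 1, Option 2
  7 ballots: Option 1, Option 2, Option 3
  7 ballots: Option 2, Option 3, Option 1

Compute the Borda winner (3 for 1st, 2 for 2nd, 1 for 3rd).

Option 2

Option 1: 5×2 + 7×3 + 7×1 = 38
Option 2: 5×1 + 7×2 + 7×3 = 40
Option 3: 5×3 + 7×1 + 7×2 = 36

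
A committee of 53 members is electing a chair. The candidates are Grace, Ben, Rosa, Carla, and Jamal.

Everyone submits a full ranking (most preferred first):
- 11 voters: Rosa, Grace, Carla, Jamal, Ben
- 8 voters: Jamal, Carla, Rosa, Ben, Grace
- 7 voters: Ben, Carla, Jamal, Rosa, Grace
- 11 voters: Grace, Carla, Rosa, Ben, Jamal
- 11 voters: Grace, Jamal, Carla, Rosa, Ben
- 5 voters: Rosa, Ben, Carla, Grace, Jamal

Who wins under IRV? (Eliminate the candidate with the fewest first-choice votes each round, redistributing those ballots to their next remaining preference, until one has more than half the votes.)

Round 1: Grace 22, Ben 7, Rosa 16, Carla 0, Jamal 8. Carla eliminated.
Round 2: Grace 22, Ben 7, Rosa 16, Jamal 8. Ben eliminated.
Round 3: Grace 22, Rosa 16, Jamal 15. Jamal eliminated.
Round 4: Grace 22, Rosa 31. Rosa has a majority (≥27).

Rosa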